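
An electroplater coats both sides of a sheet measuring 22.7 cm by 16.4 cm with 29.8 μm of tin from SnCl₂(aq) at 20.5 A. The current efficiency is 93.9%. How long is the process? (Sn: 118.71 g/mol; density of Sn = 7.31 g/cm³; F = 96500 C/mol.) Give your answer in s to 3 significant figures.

1370 s

Plated area = 2 × 22.7 × 16.4 = 744.6 cm²
Volume = 744.6 × 29.8×10⁻⁴ cm = 2.219 cm³
m(Sn) = 2.219 × 7.31 = 16.22 g
n(Sn) = 16.22 / 118.71 = 0.1366 mol; n(e⁻) = 2 × 0.1366 = 0.2732 mol
Q = 0.2732 × 96500 / 0.939 = 28080 C
t = 28080 / 20.5 = 1370 s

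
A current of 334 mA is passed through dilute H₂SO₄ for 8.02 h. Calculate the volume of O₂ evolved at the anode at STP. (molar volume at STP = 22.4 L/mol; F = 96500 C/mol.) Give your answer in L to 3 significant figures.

0.560 L

Charge passed = 0.334 × 28872 = 9643 C
Moles of electrons = 9643 / 96500 = 0.09993 mol
2H₂O → O₂ + 4H⁺ + 4e⁻, so n(O₂) = 0.09993 / 4 = 0.02498 mol
V = 0.02498 × 22.4 = 0.5596 L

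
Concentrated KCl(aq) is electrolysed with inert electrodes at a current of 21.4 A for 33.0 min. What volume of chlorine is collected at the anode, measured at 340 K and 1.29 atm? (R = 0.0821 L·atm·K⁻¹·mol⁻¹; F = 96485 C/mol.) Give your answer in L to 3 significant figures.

4.75 L

Q = It = 21.4 × 1980 = 42370 C
Moles of electrons = 42370 / 96485 = 0.4391 mol
2Cl⁻ → Cl₂ + 2e⁻, so n(Cl₂) = 0.4391 / 2 = 0.2196 mol
V = nRT/P = 0.2196 × 0.0821 × 340 / 1.29 = 4.752 L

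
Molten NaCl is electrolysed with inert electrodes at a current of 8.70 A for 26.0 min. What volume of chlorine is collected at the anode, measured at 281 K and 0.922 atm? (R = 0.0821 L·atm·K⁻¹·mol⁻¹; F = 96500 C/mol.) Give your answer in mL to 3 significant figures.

Q = It = 8.70 × 1560 = 13570 C
Moles of electrons = 13570 / 96500 = 0.1406 mol
2Cl⁻ → Cl₂ + 2e⁻, so n(Cl₂) = 0.1406 / 2 = 0.07030 mol
V = nRT/P = 0.07030 × 0.0821 × 281 / 0.922 = 1.759 L
= 1760 mL

1760 mL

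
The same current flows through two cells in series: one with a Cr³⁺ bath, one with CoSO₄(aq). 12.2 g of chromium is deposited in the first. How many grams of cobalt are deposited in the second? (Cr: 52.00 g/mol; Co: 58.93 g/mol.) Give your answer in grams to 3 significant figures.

n(Cr) = 12.2 / 52.00 = 0.2346 mol
Cr³⁺ + 3e⁻ → Cr, so n(e⁻) = 3 × 0.2346 = 0.7038 mol
In series, the same 0.7038 mol of electrons flows through the second cell.
Co²⁺ + 2e⁻ → Co, so n(Co) = 0.7038 / 2 = 0.3519 mol
m(Co) = 0.3519 × 58.93 = 20.7 g

20.7 g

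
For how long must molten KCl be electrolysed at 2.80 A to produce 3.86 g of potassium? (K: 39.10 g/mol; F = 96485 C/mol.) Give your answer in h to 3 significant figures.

0.945 h

n(K) = 3.86 / 39.10 = 0.09872 mol
K⁺ + e⁻ → K, so n(e⁻) = 0.09872 mol
Q = 0.09872 × 96485 = 9525 C
t = Q / I = 9525 / 2.80 = 3402 s = 0.945 h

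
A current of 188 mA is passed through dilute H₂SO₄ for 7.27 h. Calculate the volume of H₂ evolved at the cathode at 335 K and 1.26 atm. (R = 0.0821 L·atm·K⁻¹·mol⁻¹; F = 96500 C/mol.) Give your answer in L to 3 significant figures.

Charge passed = 0.188 × 26172 = 4920 C
Moles of electrons = 4920 / 96500 = 0.05098 mol
2H⁺ + 2e⁻ → H₂, so n(H₂) = 0.05098 / 2 = 0.02549 mol
V = nRT/P = 0.02549 × 0.0821 × 335 / 1.26 = 0.5564 L

0.556 L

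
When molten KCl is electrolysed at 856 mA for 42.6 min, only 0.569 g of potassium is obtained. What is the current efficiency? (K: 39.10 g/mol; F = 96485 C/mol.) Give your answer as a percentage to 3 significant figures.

Q = 0.856 × 2556 = 2188 C
n(e⁻) = 2188 / 96485 = 0.02268 mol
K⁺ + e⁻ → K, so theoretical n(K) = 0.02268 mol → 0.8868 g
Efficiency = 0.569 / 0.8868 = 0.6416 = 64.2%

64.2%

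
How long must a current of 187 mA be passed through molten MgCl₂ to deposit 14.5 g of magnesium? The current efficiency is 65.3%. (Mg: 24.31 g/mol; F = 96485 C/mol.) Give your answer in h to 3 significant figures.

n(Mg) = 14.5 / 24.31 = 0.5965 mol
Mg²⁺ + 2e⁻ → Mg, so n(e⁻) = 2 × 0.5965 = 1.193 mol
Q = 1.193 × 96485 / 0.653 = 1.763×10^5 C
t = Q / I = 1.763×10^5 / 0.187 = 9.428×10^5 s = 262 h

262 h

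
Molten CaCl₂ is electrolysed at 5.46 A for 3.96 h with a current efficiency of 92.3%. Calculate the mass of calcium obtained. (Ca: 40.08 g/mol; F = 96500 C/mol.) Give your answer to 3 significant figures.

Q = 5.46 × 14256 = 77840 C
n(e⁻) = 77840 / 96500 = 0.8066 mol
Ca²⁺ + 2e⁻ → Ca, so theoretical m(Ca) = 0.4033 × 40.08 = 16.16 g
Actual mass = 92.3% × 16.16 = 14.9 g

14.9 g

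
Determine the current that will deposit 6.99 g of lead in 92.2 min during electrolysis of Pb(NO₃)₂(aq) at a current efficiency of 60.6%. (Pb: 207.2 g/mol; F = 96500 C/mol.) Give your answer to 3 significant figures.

n(Pb) = 6.99 / 207.2 = 0.03374 mol
Pb²⁺ + 2e⁻ → Pb, so n(e⁻) = 2 × 0.03374 = 0.06748 mol
Q = 0.06748 × 96500 / 0.606 = 10750 C
I = Q / t = 10750 / 5532 s = 1.94 A

1.94 A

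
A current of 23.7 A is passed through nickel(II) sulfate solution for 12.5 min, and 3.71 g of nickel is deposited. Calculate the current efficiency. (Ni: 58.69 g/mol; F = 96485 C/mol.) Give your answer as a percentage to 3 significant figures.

68.6%

Q = 23.7 × 750 = 17780 C
n(e⁻) = 17780 / 96485 = 0.1843 mol
Ni²⁺ + 2e⁻ → Ni, so theoretical n(Ni) = 0.09215 mol → 5.408 g
Efficiency = 3.71 / 5.408 = 0.6860 = 68.6%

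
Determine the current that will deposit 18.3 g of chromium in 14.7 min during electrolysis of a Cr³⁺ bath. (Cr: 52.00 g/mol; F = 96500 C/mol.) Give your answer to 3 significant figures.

n(Cr) = 18.3 / 52.00 = 0.3519 mol
Cr³⁺ + 3e⁻ → Cr, so n(e⁻) = 3 × 0.3519 = 1.056 mol
Q = 1.056 × 96500 = 1.019×10^5 C
I = Q / t = 1.019×10^5 / 882 s = 116 A

116 A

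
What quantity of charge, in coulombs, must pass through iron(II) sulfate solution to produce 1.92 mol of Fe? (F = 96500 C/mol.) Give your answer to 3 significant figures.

3.71×10^5 C

Fe²⁺ + 2e⁻ → Fe, so n(e⁻) = 2 × 1.92 = 3.840 mol
Q = 3.840 × 96500 = 3.706×10^5 C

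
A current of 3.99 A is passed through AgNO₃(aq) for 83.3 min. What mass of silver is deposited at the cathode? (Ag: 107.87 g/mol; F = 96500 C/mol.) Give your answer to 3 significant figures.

22.3 g

Q = 3.99 A × 4998 s = 19940 C
n(e⁻) = Q/F = 19940/96500 = 0.2066 mol
Ag⁺ + e⁻ → Ag, so n(Ag) = 0.2066 mol
m = 0.2066 × 107.87 = 22.3 g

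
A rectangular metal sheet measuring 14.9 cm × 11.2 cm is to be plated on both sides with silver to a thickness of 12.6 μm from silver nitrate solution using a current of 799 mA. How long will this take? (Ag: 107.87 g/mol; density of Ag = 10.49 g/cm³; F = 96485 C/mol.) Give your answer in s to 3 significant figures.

4940 s

Plated area = 2 × 14.9 × 11.2 = 333.8 cm²
Volume = 333.8 × 12.6×10⁻⁴ cm = 0.4206 cm³
m(Ag) = 0.4206 × 10.49 = 4.412 g
n(Ag) = 4.412 / 107.87 = 0.04090 mol; n(e⁻) = 0.04090 mol
Q = 0.04090 × 96485 = 3946 C
t = 3946 / 0.799 = 4939 s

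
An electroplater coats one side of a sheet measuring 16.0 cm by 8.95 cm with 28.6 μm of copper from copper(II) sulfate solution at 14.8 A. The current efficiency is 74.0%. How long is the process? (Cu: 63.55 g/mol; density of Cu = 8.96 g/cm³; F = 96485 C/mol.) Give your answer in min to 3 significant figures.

17.0 min

Plated area = 16.0 × 8.95 = 143.2 cm²
Volume = 143.2 × 28.6×10⁻⁴ cm = 0.4096 cm³
m(Cu) = 0.4096 × 8.96 = 3.670 g
n(Cu) = 3.670 / 63.55 = 0.05775 mol; n(e⁻) = 2 × 0.05775 = 0.1155 mol
Q = 0.1155 × 96485 / 0.740 = 15060 C
t = 15060 / 14.8 = 1018 s = 17.0 min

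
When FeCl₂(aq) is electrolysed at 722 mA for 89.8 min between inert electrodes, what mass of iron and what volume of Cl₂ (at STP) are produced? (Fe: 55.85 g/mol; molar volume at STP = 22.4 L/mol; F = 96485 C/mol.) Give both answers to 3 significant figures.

1.13 g Fe; 0.452 L Cl₂

Q = 0.722 × 5388 = 3890 C; n(e⁻) = 3890 / 96485 = 0.04032 mol
Cathode: Fe²⁺ + 2e⁻ → Fe → n(Fe) = 0.04032/2 = 0.02016 mol → 1.13 g
Anode: 2Cl⁻ → Cl₂ + 2e⁻ → n(Cl₂) = 0.04032/2 = 0.02016 mol → 0.452 L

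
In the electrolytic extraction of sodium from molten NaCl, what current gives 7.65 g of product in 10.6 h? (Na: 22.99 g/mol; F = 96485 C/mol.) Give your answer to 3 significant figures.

0.841 A

n(Na) = 7.65 / 22.99 = 0.3328 mol
Na⁺ + e⁻ → Na, so n(e⁻) = 0.3328 mol
Q = 0.3328 × 96485 = 32110 C
I = Q / t = 32110 / 38160 s = 0.841 A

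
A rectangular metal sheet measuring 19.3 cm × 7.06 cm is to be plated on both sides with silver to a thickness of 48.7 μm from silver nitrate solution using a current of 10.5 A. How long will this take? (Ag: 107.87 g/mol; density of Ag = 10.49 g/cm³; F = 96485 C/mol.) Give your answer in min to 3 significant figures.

Plated area = 2 × 19.3 × 7.06 = 272.5 cm²
Volume = 272.5 × 48.7×10⁻⁴ cm = 1.327 cm³
m(Ag) = 1.327 × 10.49 = 13.92 g
n(Ag) = 13.92 / 107.87 = 0.1290 mol; n(e⁻) = 0.1290 mol
Q = 0.1290 × 96485 = 12450 C
t = 12450 / 10.5 = 1186 s = 19.8 min

19.8 min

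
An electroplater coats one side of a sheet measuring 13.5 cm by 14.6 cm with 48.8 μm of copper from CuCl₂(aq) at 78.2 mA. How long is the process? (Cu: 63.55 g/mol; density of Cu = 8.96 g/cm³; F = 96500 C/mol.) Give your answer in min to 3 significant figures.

5580 min

Plated area = 13.5 × 14.6 = 197.1 cm²
Volume = 197.1 × 48.8×10⁻⁴ cm = 0.9618 cm³
m(Cu) = 0.9618 × 8.96 = 8.618 g
n(Cu) = 8.618 / 63.55 = 0.1356 mol; n(e⁻) = 2 × 0.1356 = 0.2712 mol
Q = 0.2712 × 96500 = 26170 C
t = 26170 / 0.0782 = 3.347×10^5 s = 5580 min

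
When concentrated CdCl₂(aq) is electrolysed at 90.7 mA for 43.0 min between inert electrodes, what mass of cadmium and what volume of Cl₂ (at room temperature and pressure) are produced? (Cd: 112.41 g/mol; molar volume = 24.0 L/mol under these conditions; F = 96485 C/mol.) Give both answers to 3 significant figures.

Q = 0.0907 × 2580 = 234.0 C; n(e⁻) = 234.0 / 96485 = 0.002425 mol
Cathode: Cd²⁺ + 2e⁻ → Cd → n(Cd) = 0.002425/2 = 0.001213 mol → 0.136 g
Anode: 2Cl⁻ → Cl₂ + 2e⁻ → n(Cl₂) = 0.002425/2 = 0.001213 mol → 0.0291 L

0.136 g Cd; 0.0291 L Cl₂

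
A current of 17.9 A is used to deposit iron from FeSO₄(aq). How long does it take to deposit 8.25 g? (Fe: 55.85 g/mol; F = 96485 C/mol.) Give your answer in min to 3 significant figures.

26.5 min

n(Fe) = 8.25 / 55.85 = 0.1477 mol
Fe²⁺ + 2e⁻ → Fe, so n(e⁻) = 2 × 0.1477 = 0.2954 mol
Q = 0.2954 × 96485 = 28500 C
t = Q / I = 28500 / 17.9 = 1592 s = 26.5 min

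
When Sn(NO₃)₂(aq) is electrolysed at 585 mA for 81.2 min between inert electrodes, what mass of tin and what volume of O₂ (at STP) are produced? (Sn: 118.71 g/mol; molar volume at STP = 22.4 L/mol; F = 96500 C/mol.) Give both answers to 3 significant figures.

Q = 0.585 × 4872 = 2850 C; n(e⁻) = 2850 / 96500 = 0.02953 mol
Cathode: Sn²⁺ + 2e⁻ → Sn → n(Sn) = 0.02953/2 = 0.01477 mol → 1.75 g
Anode: 2H₂O → O₂ + 4H⁺ + 4e⁻ → n(O₂) = 0.02953/4 = 0.007383 mol → 0.165 L

1.75 g Sn; 0.165 L O₂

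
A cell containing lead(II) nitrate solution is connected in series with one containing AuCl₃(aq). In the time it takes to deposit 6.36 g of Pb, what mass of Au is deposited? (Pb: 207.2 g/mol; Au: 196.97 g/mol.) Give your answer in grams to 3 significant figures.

4.03 g

n(Pb) = 6.36 / 207.2 = 0.03069 mol
Pb²⁺ + 2e⁻ → Pb, so n(e⁻) = 2 × 0.03069 = 0.06138 mol
The cells are in series, so the same charge (and hence the same n(e⁻) = 0.06138 mol) passes through both.
Au³⁺ + 3e⁻ → Au, so n(Au) = 0.06138 / 3 = 0.02046 mol
m(Au) = 0.02046 × 196.97 = 4.03 g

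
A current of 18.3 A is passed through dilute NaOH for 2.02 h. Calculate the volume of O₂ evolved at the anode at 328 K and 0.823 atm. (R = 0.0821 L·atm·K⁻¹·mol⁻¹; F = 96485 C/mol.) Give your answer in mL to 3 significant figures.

Charge passed = 18.3 × 7272 = 1.331×10^5 C
Moles of electrons = 1.331×10^5 / 96485 = 1.379 mol
2H₂O → O₂ + 4H⁺ + 4e⁻, so n(O₂) = 1.379 / 4 = 0.3448 mol
V = nRT/P = 0.3448 × 0.0821 × 328 / 0.823 = 11.28 L
= 11300 mL

11300 mL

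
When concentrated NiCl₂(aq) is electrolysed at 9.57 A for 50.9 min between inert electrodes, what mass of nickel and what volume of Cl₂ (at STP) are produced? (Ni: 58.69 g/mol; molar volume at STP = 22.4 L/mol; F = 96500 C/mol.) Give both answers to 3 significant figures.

Q = 9.57 × 3054 = 29230 C; n(e⁻) = 29230 / 96500 = 0.3029 mol
Cathode: Ni²⁺ + 2e⁻ → Ni → n(Ni) = 0.3029/2 = 0.1515 mol → 8.89 g
Anode: 2Cl⁻ → Cl₂ + 2e⁻ → n(Cl₂) = 0.3029/2 = 0.1515 mol → 3.39 L

8.89 g Ni; 3.39 L Cl₂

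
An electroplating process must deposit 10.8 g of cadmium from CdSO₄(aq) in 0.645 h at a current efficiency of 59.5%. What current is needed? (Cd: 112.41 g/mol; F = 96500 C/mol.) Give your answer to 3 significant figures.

n(Cd) = 10.8 / 112.41 = 0.09608 mol
Cd²⁺ + 2e⁻ → Cd, so n(e⁻) = 2 × 0.09608 = 0.1922 mol
Q = 0.1922 × 96500 / 0.595 = 31170 C
I = Q / t = 31170 / 2322 s = 13.4 A

13.4 A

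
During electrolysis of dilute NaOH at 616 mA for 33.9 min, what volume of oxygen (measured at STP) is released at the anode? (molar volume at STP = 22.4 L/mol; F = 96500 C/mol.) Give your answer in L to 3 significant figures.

0.0727 L

Q = It = 0.616 × 2034 = 1253 C
n(e⁻) = Q/F = 1253/96500 = 0.01298 mol
2H₂O → O₂ + 4H⁺ + 4e⁻, so n(O₂) = 0.01298 / 4 = 0.003245 mol
V = 0.003245 × 22.4 = 0.07269 L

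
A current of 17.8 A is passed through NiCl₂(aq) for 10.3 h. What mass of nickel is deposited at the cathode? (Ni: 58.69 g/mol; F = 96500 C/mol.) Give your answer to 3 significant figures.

201 g

Q = It = 17.8 × 37080 = 6.600×10^5 C
n(e⁻) = Q/F = 6.600×10^5/96500 = 6.839 mol
Ni²⁺ + 2e⁻ → Ni, so n(Ni) = 6.839 / 2 = 3.420 mol
m = 3.420 × 58.69 = 201 g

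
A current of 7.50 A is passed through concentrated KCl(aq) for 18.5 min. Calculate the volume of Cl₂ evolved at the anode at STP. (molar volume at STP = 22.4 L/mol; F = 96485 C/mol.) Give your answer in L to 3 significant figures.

Q = It = 7.50 × 1110 = 8325 C
n(e⁻) = 8325 / 96485 = 0.08628 mol
2Cl⁻ → Cl₂ + 2e⁻, so n(Cl₂) = 0.08628 / 2 = 0.04314 mol
V = 0.04314 × 22.4 = 0.9663 L

0.966 L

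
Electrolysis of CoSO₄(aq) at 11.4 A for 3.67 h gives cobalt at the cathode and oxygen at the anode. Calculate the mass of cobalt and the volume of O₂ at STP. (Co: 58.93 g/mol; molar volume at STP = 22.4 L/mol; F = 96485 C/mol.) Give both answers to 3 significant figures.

46.0 g Co; 8.74 L O₂

Q = 11.4 × 13212 = 1.506×10^5 C; n(e⁻) = 1.506×10^5 / 96485 = 1.561 mol
Cathode: Co²⁺ + 2e⁻ → Co → n(Co) = 1.561/2 = 0.7805 mol → 46.0 g
Anode: 2H₂O → O₂ + 4H⁺ + 4e⁻ → n(O₂) = 1.561/4 = 0.3903 mol → 8.74 L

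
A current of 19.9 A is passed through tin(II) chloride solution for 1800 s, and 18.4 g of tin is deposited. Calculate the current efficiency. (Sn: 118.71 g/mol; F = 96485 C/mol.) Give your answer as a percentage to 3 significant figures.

83.5%

Q = 19.9 × 1800 = 35820 C
n(e⁻) = 35820 / 96485 = 0.3712 mol
Sn²⁺ + 2e⁻ → Sn, so theoretical n(Sn) = 0.1856 mol → 22.03 g
Efficiency = 18.4 / 22.03 = 0.8352 = 83.5%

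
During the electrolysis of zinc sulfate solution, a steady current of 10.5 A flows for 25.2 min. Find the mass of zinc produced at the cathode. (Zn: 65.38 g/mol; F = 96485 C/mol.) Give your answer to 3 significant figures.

Q = 10.5 A × 1512 s = 15880 C
n(e⁻) = Q/F = 15880/96485 = 0.1646 mol
Zn²⁺ + 2e⁻ → Zn, so n(Zn) = 0.1646 / 2 = 0.08230 mol
m = 0.08230 × 65.38 = 5.38 g

5.38 g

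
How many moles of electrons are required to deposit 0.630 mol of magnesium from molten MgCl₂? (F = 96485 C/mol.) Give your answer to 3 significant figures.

Mg²⁺ + 2e⁻ → Mg, so n(e⁻) = 2 × 0.630 = 1.260 mol

1.26 mol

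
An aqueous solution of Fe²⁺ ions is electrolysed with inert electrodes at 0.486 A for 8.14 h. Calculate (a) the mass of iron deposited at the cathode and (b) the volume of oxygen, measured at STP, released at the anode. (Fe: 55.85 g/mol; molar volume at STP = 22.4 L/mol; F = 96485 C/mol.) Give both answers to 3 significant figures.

4.12 g Fe; 0.827 L O₂

Q = 0.486 × 29304 = 14240 C; n(e⁻) = 14240 / 96485 = 0.1476 mol
Cathode: Fe²⁺ + 2e⁻ → Fe → n(Fe) = 0.1476/2 = 0.07380 mol → 4.12 g
Anode: 2H₂O → O₂ + 4H⁺ + 4e⁻ → n(O₂) = 0.1476/4 = 0.03690 mol → 0.827 L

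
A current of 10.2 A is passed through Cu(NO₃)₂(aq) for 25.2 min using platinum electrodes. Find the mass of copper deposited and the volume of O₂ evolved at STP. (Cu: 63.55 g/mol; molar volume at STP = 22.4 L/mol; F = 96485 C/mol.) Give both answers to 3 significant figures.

5.08 g Cu; 0.895 L O₂

Q = 10.2 × 1512 = 15420 C; n(e⁻) = 15420 / 96485 = 0.1598 mol
Cathode: Cu²⁺ + 2e⁻ → Cu → n(Cu) = 0.1598/2 = 0.07990 mol → 5.08 g
Anode: 2H₂O → O₂ + 4H⁺ + 4e⁻ → n(O₂) = 0.1598/4 = 0.03995 mol → 0.895 L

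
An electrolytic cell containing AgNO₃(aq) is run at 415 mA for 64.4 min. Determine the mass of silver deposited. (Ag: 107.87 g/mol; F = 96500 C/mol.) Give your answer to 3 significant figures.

1.79 g

Q = It = 0.415 × 3864 = 1604 C
n(e⁻) = 1604 / 96500 = 0.01662 mol
Ag⁺ + e⁻ → Ag, so n(Ag) = 0.01662 mol
m = 0.01662 × 107.87 = 1.79 g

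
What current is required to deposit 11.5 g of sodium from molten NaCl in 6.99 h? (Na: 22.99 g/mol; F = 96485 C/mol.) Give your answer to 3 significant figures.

1.92 A

n(Na) = 11.5 / 22.99 = 0.5002 mol
Na⁺ + e⁻ → Na, so n(e⁻) = 0.5002 mol
Q = 0.5002 × 96485 = 48260 C
I = Q / t = 48260 / 25164 s = 1.92 A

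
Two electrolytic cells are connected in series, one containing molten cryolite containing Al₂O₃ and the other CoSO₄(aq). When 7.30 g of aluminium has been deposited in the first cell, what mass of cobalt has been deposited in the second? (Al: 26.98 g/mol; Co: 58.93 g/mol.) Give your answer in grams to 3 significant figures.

23.9 g

n(Al) = 7.30 / 26.98 = 0.2706 mol
Al³⁺ + 3e⁻ → Al, so n(e⁻) = 3 × 0.2706 = 0.8118 mol
The cells are in series, so the same charge (and hence the same n(e⁻) = 0.8118 mol) passes through both.
Co²⁺ + 2e⁻ → Co, so n(Co) = 0.8118 / 2 = 0.4059 mol
m(Co) = 0.4059 × 58.93 = 23.9 g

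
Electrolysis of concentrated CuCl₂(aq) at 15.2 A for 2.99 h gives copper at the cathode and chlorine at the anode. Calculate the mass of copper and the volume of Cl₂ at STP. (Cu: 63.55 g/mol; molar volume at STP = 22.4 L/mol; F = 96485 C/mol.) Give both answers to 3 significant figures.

Q = 15.2 × 10764 = 1.636×10^5 C; n(e⁻) = 1.636×10^5 / 96485 = 1.696 mol
Cathode: Cu²⁺ + 2e⁻ → Cu → n(Cu) = 1.696/2 = 0.8480 mol → 53.9 g
Anode: 2Cl⁻ → Cl₂ + 2e⁻ → n(Cl₂) = 1.696/2 = 0.8480 mol → 19.0 L

53.9 g Cu; 19.0 L Cl₂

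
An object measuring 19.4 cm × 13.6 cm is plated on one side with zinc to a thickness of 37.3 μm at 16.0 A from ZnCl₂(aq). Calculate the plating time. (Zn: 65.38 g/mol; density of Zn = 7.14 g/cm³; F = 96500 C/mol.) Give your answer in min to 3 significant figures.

Plated area = 19.4 × 13.6 = 263.8 cm²
Volume = 263.8 × 37.3×10⁻⁴ cm = 0.9840 cm³
m(Zn) = 0.9840 × 7.14 = 7.026 g
n(Zn) = 7.026 / 65.38 = 0.1075 mol; n(e⁻) = 2 × 0.1075 = 0.2150 mol
Q = 0.2150 × 96500 = 20750 C
t = 20750 / 16.0 = 1297 s = 21.6 min

21.6 min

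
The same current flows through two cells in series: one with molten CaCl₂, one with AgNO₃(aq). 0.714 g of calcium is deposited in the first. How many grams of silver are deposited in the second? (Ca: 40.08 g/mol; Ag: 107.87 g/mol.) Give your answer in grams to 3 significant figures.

3.84 g

n(Ca) = 0.714 / 40.08 = 0.01781 mol
Ca²⁺ + 2e⁻ → Ca, so n(e⁻) = 2 × 0.01781 = 0.03562 mol
Since the cells are in series, n(e⁻) in the Ag cell is also 0.03562 mol.
Ag⁺ + e⁻ → Ag, so n(Ag) = 0.03562 mol
m(Ag) = 0.03562 × 107.87 = 3.84 g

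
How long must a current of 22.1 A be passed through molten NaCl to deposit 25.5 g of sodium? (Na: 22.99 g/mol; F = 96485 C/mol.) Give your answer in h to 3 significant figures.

n(Na) = 25.5 / 22.99 = 1.109 mol
Na⁺ + e⁻ → Na, so n(e⁻) = 1.109 mol
Q = 1.109 × 96485 = 1.070×10^5 C
t = Q / I = 1.070×10^5 / 22.1 = 4842 s = 1.35 h

1.35 h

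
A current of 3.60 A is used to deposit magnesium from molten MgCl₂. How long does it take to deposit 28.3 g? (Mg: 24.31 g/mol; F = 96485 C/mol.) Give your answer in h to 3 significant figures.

17.3 h

n(Mg) = 28.3 / 24.31 = 1.164 mol
Mg²⁺ + 2e⁻ → Mg, so n(e⁻) = 2 × 1.164 = 2.328 mol
Q = 2.328 × 96485 = 2.246×10^5 C
t = Q / I = 2.246×10^5 / 3.60 = 62390 s = 17.3 h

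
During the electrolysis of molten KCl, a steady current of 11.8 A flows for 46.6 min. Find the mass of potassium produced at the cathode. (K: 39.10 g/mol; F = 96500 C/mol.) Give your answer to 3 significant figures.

Q = 11.8 A × 2796 s = 32990 C
Moles of electrons = 32990 / 96500 = 0.3419 mol
K⁺ + e⁻ → K, so n(K) = 0.3419 mol
m = 0.3419 × 39.10 = 13.4 g

13.4 g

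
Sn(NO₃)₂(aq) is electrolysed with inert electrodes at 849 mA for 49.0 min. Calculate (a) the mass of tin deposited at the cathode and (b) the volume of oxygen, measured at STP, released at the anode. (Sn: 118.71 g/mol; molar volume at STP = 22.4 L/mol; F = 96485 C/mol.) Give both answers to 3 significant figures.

Q = 0.849 × 2940 = 2496 C; n(e⁻) = 2496 / 96485 = 0.02587 mol
Cathode: Sn²⁺ + 2e⁻ → Sn → n(Sn) = 0.02587/2 = 0.01294 mol → 1.54 g
Anode: 2H₂O → O₂ + 4H⁺ + 4e⁻ → n(O₂) = 0.02587/4 = 0.006468 mol → 0.145 L

1.54 g Sn; 0.145 L O₂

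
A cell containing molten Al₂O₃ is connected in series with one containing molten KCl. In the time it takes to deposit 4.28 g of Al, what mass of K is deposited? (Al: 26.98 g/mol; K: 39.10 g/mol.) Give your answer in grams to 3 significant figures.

n(Al) = 4.28 / 26.98 = 0.1586 mol
Al³⁺ + 3e⁻ → Al, so n(e⁻) = 3 × 0.1586 = 0.4758 mol
In series, the same 0.4758 mol of electrons flows through the second cell.
K⁺ + e⁻ → K, so n(K) = 0.4758 mol
m(K) = 0.4758 × 39.10 = 18.6 g

18.6 g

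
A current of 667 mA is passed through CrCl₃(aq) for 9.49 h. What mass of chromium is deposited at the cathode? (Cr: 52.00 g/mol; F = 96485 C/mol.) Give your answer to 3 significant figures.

4.09 g

Q = 0.667 A × 34164 s = 22790 C
Moles of electrons = 22790 / 96485 = 0.2362 mol
Cr³⁺ + 3e⁻ → Cr, so n(Cr) = 0.2362 / 3 = 0.07873 mol
m = 0.07873 × 52.00 = 4.09 g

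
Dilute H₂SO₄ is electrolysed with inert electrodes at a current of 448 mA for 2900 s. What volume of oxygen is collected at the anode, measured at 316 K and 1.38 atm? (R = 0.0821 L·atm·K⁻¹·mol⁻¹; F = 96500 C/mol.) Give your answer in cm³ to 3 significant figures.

63.3 cm³

Charge passed = 0.448 × 2900 = 1299 C
Moles of electrons = 1299 / 96500 = 0.01346 mol
2H₂O → O₂ + 4H⁺ + 4e⁻, so n(O₂) = 0.01346 / 4 = 0.003365 mol
V = nRT/P = 0.003365 × 0.0821 × 316 / 1.38 = 0.06326 L
= 63.3 cm³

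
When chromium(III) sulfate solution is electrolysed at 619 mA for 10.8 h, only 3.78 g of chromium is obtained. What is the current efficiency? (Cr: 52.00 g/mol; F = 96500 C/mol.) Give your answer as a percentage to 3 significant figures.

87.4%

Q = 0.619 × 38880 = 24070 C
n(e⁻) = 24070 / 96500 = 0.2494 mol
Cr³⁺ + 3e⁻ → Cr, so theoretical n(Cr) = 0.08313 mol → 4.323 g
Efficiency = 3.78 / 4.323 = 0.8744 = 87.4%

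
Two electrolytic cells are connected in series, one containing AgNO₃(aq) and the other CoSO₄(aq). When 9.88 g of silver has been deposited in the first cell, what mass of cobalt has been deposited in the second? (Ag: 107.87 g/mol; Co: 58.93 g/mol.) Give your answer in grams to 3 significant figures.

n(Ag) = 9.88 / 107.87 = 0.09159 mol
Ag⁺ + e⁻ → Ag, so n(e⁻) = 0.09159 mol
The cells are in series, so the same charge (and hence the same n(e⁻) = 0.09159 mol) passes through both.
Co²⁺ + 2e⁻ → Co, so n(Co) = 0.09159 / 2 = 0.04580 mol
m(Co) = 0.04580 × 58.93 = 2.70 g

2.70 g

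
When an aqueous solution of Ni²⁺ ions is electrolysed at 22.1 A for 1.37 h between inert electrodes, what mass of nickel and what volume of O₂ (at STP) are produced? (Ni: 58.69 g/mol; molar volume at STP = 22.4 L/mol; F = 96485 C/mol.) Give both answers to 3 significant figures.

Q = 22.1 × 4932 = 1.090×10^5 C; n(e⁻) = 1.090×10^5 / 96485 = 1.130 mol
Cathode: Ni²⁺ + 2e⁻ → Ni → n(Ni) = 1.130/2 = 0.5650 mol → 33.2 g
Anode: 2H₂O → O₂ + 4H⁺ + 4e⁻ → n(O₂) = 1.130/4 = 0.2825 mol → 6.33 L

33.2 g Ni; 6.33 L O₂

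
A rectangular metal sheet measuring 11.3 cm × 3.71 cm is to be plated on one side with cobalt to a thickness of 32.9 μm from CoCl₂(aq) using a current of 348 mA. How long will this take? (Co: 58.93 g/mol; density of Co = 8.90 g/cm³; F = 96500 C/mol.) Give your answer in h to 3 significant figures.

Plated area = 11.3 × 3.71 = 41.92 cm²
Volume = 41.92 × 32.9×10⁻⁴ cm = 0.1379 cm³
m(Co) = 0.1379 × 8.90 = 1.227 g
n(Co) = 1.227 / 58.93 = 0.02082 mol; n(e⁻) = 2 × 0.02082 = 0.04164 mol
Q = 0.04164 × 96500 = 4018 C
t = 4018 / 0.348 = 11550 s = 3.21 h

3.21 h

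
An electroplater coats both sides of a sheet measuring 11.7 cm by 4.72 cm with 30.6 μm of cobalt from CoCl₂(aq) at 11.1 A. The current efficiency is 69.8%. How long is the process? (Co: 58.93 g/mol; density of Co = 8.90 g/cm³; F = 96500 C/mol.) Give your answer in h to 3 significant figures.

0.353 h

Plated area = 2 × 11.7 × 4.72 = 110.4 cm²
Volume = 110.4 × 30.6×10⁻⁴ cm = 0.3378 cm³
m(Co) = 0.3378 × 8.90 = 3.006 g
n(Co) = 3.006 / 58.93 = 0.05101 mol; n(e⁻) = 2 × 0.05101 = 0.1020 mol
Q = 0.1020 × 96500 / 0.698 = 14100 C
t = 14100 / 11.1 = 1270 s = 0.353 h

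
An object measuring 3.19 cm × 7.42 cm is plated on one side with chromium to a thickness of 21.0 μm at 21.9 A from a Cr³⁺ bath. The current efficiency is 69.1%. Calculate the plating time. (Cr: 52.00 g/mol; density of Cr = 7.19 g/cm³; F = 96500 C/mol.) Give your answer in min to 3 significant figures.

2.19 min

Plated area = 3.19 × 7.42 = 23.67 cm²
Volume = 23.67 × 21.0×10⁻⁴ cm = 0.04971 cm³
m(Cr) = 0.04971 × 7.19 = 0.3574 g
n(Cr) = 0.3574 / 52.00 = 0.006873 mol; n(e⁻) = 3 × 0.006873 = 0.02062 mol
Q = 0.02062 × 96500 / 0.691 = 2880 C
t = 2880 / 21.9 = 131.5 s = 2.19 min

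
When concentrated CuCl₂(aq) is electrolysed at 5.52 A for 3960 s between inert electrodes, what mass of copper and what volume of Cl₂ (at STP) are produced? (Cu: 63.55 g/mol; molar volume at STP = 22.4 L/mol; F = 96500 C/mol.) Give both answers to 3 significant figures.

Q = 5.52 × 3960 = 21860 C; n(e⁻) = 21860 / 96500 = 0.2265 mol
Cathode: Cu²⁺ + 2e⁻ → Cu → n(Cu) = 0.2265/2 = 0.1133 mol → 7.20 g
Anode: 2Cl⁻ → Cl₂ + 2e⁻ → n(Cl₂) = 0.2265/2 = 0.1133 mol → 2.54 L

7.20 g Cu; 2.54 L Cl₂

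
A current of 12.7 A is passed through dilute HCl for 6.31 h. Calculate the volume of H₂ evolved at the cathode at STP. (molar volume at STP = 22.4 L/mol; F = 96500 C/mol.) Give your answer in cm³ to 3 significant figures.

Q = It = 12.7 × 22716 = 2.885×10^5 C
n(e⁻) = Q/F = 2.885×10^5/96500 = 2.990 mol
2H⁺ + 2e⁻ → H₂, so n(H₂) = 2.990 / 2 = 1.495 mol
V = 1.495 × 22.4 = 33.49 L
= 33500 cm³

33500 cm³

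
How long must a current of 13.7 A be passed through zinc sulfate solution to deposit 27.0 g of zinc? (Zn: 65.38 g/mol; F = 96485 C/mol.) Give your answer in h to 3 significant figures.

1.62 h

n(Zn) = 27.0 / 65.38 = 0.4130 mol
Zn²⁺ + 2e⁻ → Zn, so n(e⁻) = 2 × 0.4130 = 0.8260 mol
Q = 0.8260 × 96485 = 79700 C
t = Q / I = 79700 / 13.7 = 5818 s = 1.62 h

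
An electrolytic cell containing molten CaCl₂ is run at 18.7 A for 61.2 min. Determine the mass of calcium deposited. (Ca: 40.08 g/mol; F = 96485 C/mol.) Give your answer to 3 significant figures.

14.3 g

Q = It = 18.7 × 3672 = 68670 C
n(e⁻) = Q/F = 68670/96485 = 0.7117 mol
Ca²⁺ + 2e⁻ → Ca, so n(Ca) = 0.7117 / 2 = 0.3559 mol
m = 0.3559 × 40.08 = 14.3 g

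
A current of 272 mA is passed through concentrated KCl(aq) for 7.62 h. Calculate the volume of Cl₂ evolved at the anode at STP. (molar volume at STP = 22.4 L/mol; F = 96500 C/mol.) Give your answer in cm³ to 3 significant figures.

Q = It = 0.272 × 27432 = 7462 C
Moles of electrons = 7462 / 96500 = 0.07733 mol
2Cl⁻ → Cl₂ + 2e⁻, so n(Cl₂) = 0.07733 / 2 = 0.03867 mol
V = 0.03867 × 22.4 = 0.8662 L
= 866 cm³

866 cm³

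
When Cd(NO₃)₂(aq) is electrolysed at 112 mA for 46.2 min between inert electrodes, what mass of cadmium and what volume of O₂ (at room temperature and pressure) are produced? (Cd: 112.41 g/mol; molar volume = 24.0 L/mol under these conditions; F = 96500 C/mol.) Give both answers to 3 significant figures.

0.181 g Cd; 0.0193 L O₂

Q = 0.112 × 2772 = 310.5 C; n(e⁻) = 310.5 / 96500 = 0.003218 mol
Cathode: Cd²⁺ + 2e⁻ → Cd → n(Cd) = 0.003218/2 = 0.001609 mol → 0.181 g
Anode: 2H₂O → O₂ + 4H⁺ + 4e⁻ → n(O₂) = 0.003218/4 = 8.045×10^-4 mol → 0.0193 L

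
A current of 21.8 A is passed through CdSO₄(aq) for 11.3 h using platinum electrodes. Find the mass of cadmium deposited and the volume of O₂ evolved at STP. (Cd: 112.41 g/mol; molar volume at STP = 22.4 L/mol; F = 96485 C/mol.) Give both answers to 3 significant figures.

517 g Cd; 51.5 L O₂

Q = 21.8 × 40680 = 8.868×10^5 C; n(e⁻) = 8.868×10^5 / 96485 = 9.191 mol
Cathode: Cd²⁺ + 2e⁻ → Cd → n(Cd) = 9.191/2 = 4.596 mol → 517 g
Anode: 2H₂O → O₂ + 4H⁺ + 4e⁻ → n(O₂) = 9.191/4 = 2.298 mol → 51.5 L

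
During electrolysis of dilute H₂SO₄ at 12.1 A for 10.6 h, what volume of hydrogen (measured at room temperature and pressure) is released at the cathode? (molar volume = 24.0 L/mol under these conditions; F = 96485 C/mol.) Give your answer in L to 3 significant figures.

57.4 L

Charge passed = 12.1 × 38160 = 4.617×10^5 C
Moles of electrons = 4.617×10^5 / 96485 = 4.785 mol
2H⁺ + 2e⁻ → H₂, so n(H₂) = 4.785 / 2 = 2.393 mol
V = 2.393 × 24.0 = 57.43 L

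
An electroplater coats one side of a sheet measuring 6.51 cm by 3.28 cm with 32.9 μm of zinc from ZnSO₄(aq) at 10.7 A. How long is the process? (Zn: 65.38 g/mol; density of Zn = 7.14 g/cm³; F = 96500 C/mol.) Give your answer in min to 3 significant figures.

2.31 min

Plated area = 6.51 × 3.28 = 21.35 cm²
Volume = 21.35 × 32.9×10⁻⁴ cm = 0.07024 cm³
m(Zn) = 0.07024 × 7.14 = 0.5015 g
n(Zn) = 0.5015 / 65.38 = 0.007671 mol; n(e⁻) = 2 × 0.007671 = 0.01534 mol
Q = 0.01534 × 96500 = 1480 C
t = 1480 / 10.7 = 138.3 s = 2.31 min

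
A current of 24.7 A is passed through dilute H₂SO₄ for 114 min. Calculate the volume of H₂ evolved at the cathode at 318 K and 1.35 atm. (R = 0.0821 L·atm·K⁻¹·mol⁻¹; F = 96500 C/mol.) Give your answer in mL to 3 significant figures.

16900 mL

Q = It = 24.7 × 6840 = 1.689×10^5 C
n(e⁻) = Q/F = 1.689×10^5/96500 = 1.750 mol
2H⁺ + 2e⁻ → H₂, so n(H₂) = 1.750 / 2 = 0.8750 mol
V = nRT/P = 0.8750 × 0.0821 × 318 / 1.35 = 16.92 L
= 16900 mL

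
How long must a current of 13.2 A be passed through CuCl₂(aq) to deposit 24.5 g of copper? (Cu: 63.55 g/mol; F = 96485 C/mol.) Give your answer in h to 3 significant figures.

1.57 h

n(Cu) = 24.5 / 63.55 = 0.3855 mol
Cu²⁺ + 2e⁻ → Cu, so n(e⁻) = 2 × 0.3855 = 0.7710 mol
Q = 0.7710 × 96485 = 74390 C
t = Q / I = 74390 / 13.2 = 5636 s = 1.57 h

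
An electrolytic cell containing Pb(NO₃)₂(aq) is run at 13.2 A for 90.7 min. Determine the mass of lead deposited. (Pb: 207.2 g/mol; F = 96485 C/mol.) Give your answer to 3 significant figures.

77.1 g

Q = It = 13.2 × 5442 = 71830 C
Moles of electrons = 71830 / 96485 = 0.7445 mol
Pb²⁺ + 2e⁻ → Pb, so n(Pb) = 0.7445 / 2 = 0.3723 mol
m = 0.3723 × 207.2 = 77.1 g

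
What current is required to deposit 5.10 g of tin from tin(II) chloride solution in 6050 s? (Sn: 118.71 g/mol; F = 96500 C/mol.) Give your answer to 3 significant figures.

n(Sn) = 5.10 / 118.71 = 0.04296 mol
Sn²⁺ + 2e⁻ → Sn, so n(e⁻) = 2 × 0.04296 = 0.08592 mol
Q = 0.08592 × 96500 = 8291 C
I = Q / t = 8291 / 6050 s = 1.37 A

1.37 A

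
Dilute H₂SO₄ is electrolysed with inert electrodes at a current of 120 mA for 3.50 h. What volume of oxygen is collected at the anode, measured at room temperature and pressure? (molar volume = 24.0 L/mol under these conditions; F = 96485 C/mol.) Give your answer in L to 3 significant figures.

0.0940 L

Q = It = 0.120 × 12600 = 1512 C
Moles of electrons = 1512 / 96485 = 0.01567 mol
2H₂O → O₂ + 4H⁺ + 4e⁻, so n(O₂) = 0.01567 / 4 = 0.003918 mol
V = 0.003918 × 24.0 = 0.09403 L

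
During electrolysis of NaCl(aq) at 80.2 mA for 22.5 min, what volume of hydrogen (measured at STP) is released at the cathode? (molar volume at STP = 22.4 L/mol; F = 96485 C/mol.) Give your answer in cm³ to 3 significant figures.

Q = It = 0.0802 × 1350 = 108.3 C
Moles of electrons = 108.3 / 96485 = 0.001122 mol
2H⁺ + 2e⁻ → H₂, so n(H₂) = 0.001122 / 2 = 5.610×10^-4 mol
V = 5.610×10^-4 × 22.4 = 0.01257 L
= 12.6 cm³

12.6 cm³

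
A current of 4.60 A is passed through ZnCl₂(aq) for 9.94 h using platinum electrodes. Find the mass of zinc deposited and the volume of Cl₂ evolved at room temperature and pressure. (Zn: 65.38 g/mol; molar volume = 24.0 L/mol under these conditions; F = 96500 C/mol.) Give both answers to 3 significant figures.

55.8 g Zn; 20.5 L Cl₂

Q = 4.60 × 35784 = 1.646×10^5 C; n(e⁻) = 1.646×10^5 / 96500 = 1.706 mol
Cathode: Zn²⁺ + 2e⁻ → Zn → n(Zn) = 1.706/2 = 0.8530 mol → 55.8 g
Anode: 2Cl⁻ → Cl₂ + 2e⁻ → n(Cl₂) = 1.706/2 = 0.8530 mol → 20.5 L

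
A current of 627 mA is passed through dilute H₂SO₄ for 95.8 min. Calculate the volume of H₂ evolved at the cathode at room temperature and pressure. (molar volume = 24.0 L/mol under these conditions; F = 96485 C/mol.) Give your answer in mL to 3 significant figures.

Charge passed = 0.627 × 5748 = 3604 C
Moles of electrons = 3604 / 96485 = 0.03735 mol
2H⁺ + 2e⁻ → H₂, so n(H₂) = 0.03735 / 2 = 0.01868 mol
V = 0.01868 × 24.0 = 0.4483 L
= 448 mL

448 mL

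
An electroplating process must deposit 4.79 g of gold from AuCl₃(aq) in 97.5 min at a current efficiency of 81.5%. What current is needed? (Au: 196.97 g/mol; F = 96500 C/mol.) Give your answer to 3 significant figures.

n(Au) = 4.79 / 196.97 = 0.02432 mol
Au³⁺ + 3e⁻ → Au, so n(e⁻) = 3 × 0.02432 = 0.07296 mol
Q = 0.07296 × 96500 / 0.815 = 8639 C
I = Q / t = 8639 / 5850 s = 1.48 A

1.48 A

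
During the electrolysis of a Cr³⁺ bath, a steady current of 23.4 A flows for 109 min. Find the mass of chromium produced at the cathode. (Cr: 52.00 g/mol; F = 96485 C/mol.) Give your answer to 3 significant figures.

Q = 23.4 A × 6540 s = 1.530×10^5 C
Moles of electrons = 1.530×10^5 / 96485 = 1.586 mol
Cr³⁺ + 3e⁻ → Cr, so n(Cr) = 1.586 / 3 = 0.5287 mol
m = 0.5287 × 52.00 = 27.5 g

27.5 g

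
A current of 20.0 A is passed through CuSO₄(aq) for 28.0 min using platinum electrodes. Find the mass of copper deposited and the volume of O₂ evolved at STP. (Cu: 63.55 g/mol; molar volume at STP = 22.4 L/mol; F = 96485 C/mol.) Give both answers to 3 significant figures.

11.1 g Cu; 1.95 L O₂

Q = 20.0 × 1680 = 33600 C; n(e⁻) = 33600 / 96485 = 0.3482 mol
Cathode: Cu²⁺ + 2e⁻ → Cu → n(Cu) = 0.3482/2 = 0.1741 mol → 11.1 g
Anode: 2H₂O → O₂ + 4H⁺ + 4e⁻ → n(O₂) = 0.3482/4 = 0.08705 mol → 1.95 L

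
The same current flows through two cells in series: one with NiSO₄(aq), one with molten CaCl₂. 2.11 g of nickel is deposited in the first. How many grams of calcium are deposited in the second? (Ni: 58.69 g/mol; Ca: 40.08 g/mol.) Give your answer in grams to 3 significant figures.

1.44 g

n(Ni) = 2.11 / 58.69 = 0.03595 mol
Ni²⁺ + 2e⁻ → Ni, so n(e⁻) = 2 × 0.03595 = 0.07190 mol
Since the cells are in series, n(e⁻) in the Ca cell is also 0.07190 mol.
Ca²⁺ + 2e⁻ → Ca, so n(Ca) = 0.07190 / 2 = 0.03595 mol
m(Ca) = 0.03595 × 40.08 = 1.44 g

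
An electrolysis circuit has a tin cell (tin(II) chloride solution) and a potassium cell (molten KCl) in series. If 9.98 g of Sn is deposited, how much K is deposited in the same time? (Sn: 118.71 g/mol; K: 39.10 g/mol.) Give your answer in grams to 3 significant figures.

6.57 g

n(Sn) = 9.98 / 118.71 = 0.08407 mol
Sn²⁺ + 2e⁻ → Sn, so n(e⁻) = 2 × 0.08407 = 0.1681 mol
The cells are in series, so the same charge (and hence the same n(e⁻) = 0.1681 mol) passes through both.
K⁺ + e⁻ → K, so n(K) = 0.1681 mol
m(K) = 0.1681 × 39.10 = 6.57 g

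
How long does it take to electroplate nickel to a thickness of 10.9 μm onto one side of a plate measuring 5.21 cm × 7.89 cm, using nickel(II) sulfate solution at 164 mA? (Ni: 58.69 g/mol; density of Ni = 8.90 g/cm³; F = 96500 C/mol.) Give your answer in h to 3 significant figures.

2.22 h

Plated area = 5.21 × 7.89 = 41.11 cm²
Volume = 41.11 × 10.9×10⁻⁴ cm = 0.04481 cm³
m(Ni) = 0.04481 × 8.90 = 0.3988 g
n(Ni) = 0.3988 / 58.69 = 0.006795 mol; n(e⁻) = 2 × 0.006795 = 0.01359 mol
Q = 0.01359 × 96500 = 1311 C
t = 1311 / 0.164 = 7994 s = 2.22 h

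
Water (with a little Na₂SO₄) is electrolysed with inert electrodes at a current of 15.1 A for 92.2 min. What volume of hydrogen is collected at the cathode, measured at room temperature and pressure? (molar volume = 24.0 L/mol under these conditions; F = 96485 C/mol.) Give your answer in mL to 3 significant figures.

Charge passed = 15.1 × 5532 = 83530 C
n(e⁻) = 83530 / 96485 = 0.8657 mol
2H⁺ + 2e⁻ → H₂, so n(H₂) = 0.8657 / 2 = 0.4329 mol
V = 0.4329 × 24.0 = 10.39 L
= 10400 mL

10400 mL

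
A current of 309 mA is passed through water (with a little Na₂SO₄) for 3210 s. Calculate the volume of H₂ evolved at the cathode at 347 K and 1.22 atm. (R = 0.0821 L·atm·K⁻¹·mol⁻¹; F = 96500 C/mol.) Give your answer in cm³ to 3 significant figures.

Charge passed = 0.309 × 3210 = 991.9 C
Moles of electrons = 991.9 / 96500 = 0.01028 mol
2H⁺ + 2e⁻ → H₂, so n(H₂) = 0.01028 / 2 = 0.005140 mol
V = nRT/P = 0.005140 × 0.0821 × 347 / 1.22 = 0.1200 L
= 120 cm³

120 cm³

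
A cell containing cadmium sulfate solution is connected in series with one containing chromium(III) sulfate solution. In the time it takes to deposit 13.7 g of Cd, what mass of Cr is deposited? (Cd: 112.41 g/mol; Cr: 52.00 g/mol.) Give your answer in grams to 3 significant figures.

4.23 g

n(Cd) = 13.7 / 112.41 = 0.1219 mol
Cd²⁺ + 2e⁻ → Cd, so n(e⁻) = 2 × 0.1219 = 0.2438 mol
The cells are in series, so the same charge (and hence the same n(e⁻) = 0.2438 mol) passes through both.
Cr³⁺ + 3e⁻ → Cr, so n(Cr) = 0.2438 / 3 = 0.08127 mol
m(Cr) = 0.08127 × 52.00 = 4.23 g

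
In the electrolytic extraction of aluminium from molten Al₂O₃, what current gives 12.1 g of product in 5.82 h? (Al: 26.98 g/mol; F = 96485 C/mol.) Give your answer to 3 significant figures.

6.20 A

n(Al) = 12.1 / 26.98 = 0.4485 mol
Al³⁺ + 3e⁻ → Al, so n(e⁻) = 3 × 0.4485 = 1.346 mol
Q = 1.346 × 96485 = 1.299×10^5 C
I = Q / t = 1.299×10^5 / 20952 s = 6.20 A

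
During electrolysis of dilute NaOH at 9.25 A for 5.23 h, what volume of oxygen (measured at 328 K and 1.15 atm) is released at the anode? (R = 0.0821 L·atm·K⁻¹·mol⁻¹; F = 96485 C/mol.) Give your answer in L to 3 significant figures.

10.6 L

Q = It = 9.25 × 18828 = 1.742×10^5 C
Moles of electrons = 1.742×10^5 / 96485 = 1.805 mol
2H₂O → O₂ + 4H⁺ + 4e⁻, so n(O₂) = 1.805 / 4 = 0.4513 mol
V = nRT/P = 0.4513 × 0.0821 × 328 / 1.15 = 10.57 L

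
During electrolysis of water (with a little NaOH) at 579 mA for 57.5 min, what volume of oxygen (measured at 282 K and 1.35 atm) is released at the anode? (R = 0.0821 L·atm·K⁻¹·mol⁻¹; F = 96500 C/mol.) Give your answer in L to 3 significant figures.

0.0888 L

Charge passed = 0.579 × 3450 = 1998 C
n(e⁻) = 1998 / 96500 = 0.02070 mol
2H₂O → O₂ + 4H⁺ + 4e⁻, so n(O₂) = 0.02070 / 4 = 0.005175 mol
V = nRT/P = 0.005175 × 0.0821 × 282 / 1.35 = 0.08875 L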